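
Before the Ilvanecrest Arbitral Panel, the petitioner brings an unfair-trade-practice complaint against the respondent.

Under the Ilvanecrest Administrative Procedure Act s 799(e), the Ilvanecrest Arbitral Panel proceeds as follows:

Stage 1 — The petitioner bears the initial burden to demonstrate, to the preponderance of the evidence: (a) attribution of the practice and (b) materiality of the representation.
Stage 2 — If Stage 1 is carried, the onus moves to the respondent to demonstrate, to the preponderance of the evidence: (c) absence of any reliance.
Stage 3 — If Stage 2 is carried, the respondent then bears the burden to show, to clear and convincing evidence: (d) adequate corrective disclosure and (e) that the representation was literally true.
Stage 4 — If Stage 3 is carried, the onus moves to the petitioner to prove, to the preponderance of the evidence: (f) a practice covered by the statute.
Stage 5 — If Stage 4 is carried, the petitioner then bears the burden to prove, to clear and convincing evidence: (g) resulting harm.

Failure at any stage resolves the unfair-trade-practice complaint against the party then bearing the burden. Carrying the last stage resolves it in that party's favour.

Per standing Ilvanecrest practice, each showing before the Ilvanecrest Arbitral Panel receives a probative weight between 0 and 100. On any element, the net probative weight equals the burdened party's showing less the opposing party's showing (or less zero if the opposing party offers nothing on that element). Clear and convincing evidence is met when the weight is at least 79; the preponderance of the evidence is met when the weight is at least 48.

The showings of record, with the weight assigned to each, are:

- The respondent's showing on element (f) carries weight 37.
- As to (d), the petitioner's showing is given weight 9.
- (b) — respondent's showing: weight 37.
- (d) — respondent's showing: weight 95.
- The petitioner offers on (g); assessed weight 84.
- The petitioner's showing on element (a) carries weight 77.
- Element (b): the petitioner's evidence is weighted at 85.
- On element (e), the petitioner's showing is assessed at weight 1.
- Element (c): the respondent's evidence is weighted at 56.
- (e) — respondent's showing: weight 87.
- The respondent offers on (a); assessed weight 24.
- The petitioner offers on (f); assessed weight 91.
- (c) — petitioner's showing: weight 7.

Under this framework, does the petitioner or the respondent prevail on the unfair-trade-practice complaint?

petitioner

Stage 1 — burden on petitioner; standard: the preponderance of the evidence (weight is at least 48).
    (a): 77 − 24 = 53 ≥ 48 [met]
    (b): 85 − 37 = 48 ≥ 48 [met]
  All elements met. The burden passes to the respondent.
Stage 2 — burden on respondent; standard: the preponderance of the evidence (weight is at least 48).
    (c): 56 − 7 = 49 ≥ 48 [met]
  All elements met. The respondent retains the burden for Stage 3.
Stage 3 — burden on respondent; standard: clear and convincing evidence (weight is at least 79).
    (d): 95 − 9 = 86 ≥ 79 [met]
    (e): 87 − 1 = 86 ≥ 79 [met]
  The respondent carries Stage 3; the petitioner now bears the burden.
Stage 4 — burden on petitioner; standard: the preponderance of the evidence (weight is at least 48).
    (f): 91 − 37 = 54 ≥ 48 [met]
  Stage 4 carried; the burden remains with the petitioner.
Stage 5 — burden on petitioner; standard: clear and convincing evidence (weight is at least 79).
    (g): 84 ≥ 79 [met]
  Stage 5 carried; the final stage is satisfied.
Every stage carried; the petitioner prevails.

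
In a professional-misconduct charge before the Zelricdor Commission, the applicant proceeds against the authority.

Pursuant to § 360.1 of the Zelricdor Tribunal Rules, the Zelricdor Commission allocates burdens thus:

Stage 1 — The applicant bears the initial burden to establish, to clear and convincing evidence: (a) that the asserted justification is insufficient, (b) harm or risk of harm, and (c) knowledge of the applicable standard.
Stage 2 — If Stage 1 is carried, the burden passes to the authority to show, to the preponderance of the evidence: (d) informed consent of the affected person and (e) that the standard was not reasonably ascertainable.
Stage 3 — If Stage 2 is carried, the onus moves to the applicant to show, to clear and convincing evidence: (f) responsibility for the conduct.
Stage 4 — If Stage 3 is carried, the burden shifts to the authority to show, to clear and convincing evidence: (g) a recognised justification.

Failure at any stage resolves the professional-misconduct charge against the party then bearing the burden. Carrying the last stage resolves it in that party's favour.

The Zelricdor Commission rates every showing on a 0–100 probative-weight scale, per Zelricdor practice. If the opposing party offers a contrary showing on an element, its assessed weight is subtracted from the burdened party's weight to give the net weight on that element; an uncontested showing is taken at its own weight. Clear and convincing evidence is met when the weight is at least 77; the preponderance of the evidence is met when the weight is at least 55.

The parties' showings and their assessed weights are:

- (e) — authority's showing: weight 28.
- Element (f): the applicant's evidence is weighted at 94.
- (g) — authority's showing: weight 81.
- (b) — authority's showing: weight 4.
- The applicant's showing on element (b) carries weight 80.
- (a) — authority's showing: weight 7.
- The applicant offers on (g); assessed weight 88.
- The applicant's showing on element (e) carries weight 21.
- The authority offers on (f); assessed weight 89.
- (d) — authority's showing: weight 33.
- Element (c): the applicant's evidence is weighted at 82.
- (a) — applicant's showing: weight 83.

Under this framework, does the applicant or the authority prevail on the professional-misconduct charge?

authority

Stage 1 (applicant, clear and convincing evidence, weight is at least 77): (a) net 83−7=76 < 77 — fails; (b) net 80−4=76 < 77 — fails; (c) 82 ≥ 77 — meets.
  Not every element is met, so the applicant fails to carry Stage 1.
The authority prevails.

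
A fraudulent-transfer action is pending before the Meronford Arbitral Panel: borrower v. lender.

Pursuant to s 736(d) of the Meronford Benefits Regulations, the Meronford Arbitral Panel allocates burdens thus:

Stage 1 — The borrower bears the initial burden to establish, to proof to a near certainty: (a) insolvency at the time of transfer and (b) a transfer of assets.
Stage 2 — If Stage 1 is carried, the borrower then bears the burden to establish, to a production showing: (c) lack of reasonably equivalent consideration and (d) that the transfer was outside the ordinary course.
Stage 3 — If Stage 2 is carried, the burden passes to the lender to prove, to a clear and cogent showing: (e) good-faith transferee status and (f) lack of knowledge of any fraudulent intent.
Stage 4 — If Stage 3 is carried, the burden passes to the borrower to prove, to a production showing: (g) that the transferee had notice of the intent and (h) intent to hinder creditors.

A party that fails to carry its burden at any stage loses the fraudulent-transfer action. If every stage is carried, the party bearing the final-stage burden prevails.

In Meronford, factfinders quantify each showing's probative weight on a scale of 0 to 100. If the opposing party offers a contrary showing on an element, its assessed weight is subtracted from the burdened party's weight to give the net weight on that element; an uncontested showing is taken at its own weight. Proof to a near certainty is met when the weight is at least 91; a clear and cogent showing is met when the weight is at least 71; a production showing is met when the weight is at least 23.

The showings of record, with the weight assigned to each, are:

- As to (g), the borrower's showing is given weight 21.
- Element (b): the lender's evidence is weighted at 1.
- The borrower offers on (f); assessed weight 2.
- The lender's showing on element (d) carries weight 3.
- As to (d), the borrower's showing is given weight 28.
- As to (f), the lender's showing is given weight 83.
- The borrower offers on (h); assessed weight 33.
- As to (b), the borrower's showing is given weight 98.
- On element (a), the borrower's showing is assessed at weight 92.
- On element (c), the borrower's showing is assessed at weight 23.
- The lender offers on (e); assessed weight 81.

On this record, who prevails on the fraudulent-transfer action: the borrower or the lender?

At Stage 1 the borrower must meet proof to a near certainty (weight is at least 91): on (a) the weight is 92, which does reach 91, so (a) meets the standard; on (b) the weight is 98 less the opposing 1 gives net 97, which does reach 91, so (b) meets the standard.
  Stage 1 is satisfied; the borrower continues to bear the burden.
At Stage 2 the borrower must meet a production showing (weight is at least 23): on (c) the weight is 23, ≥ 23, so (c) meets the standard; on (d) the weight is 28 less the opposing 3 gives net 25, which does reach 23, so (d) meets the standard.
  The borrower carries Stage 2; the lender now bears the burden.
At Stage 3 the lender must meet a clear and cogent showing (weight is at least 71): on (e) the weight is 81, which does reach 71, so (e) meets the standard; on (f) the weight is 83 less the opposing 2 gives net 81, ≥ 71, so (f) meets the standard.
  Stage 3 carried; the burden shifts to the borrower.
At Stage 4 the borrower must meet a production showing (weight is at least 23): on (g) the weight is 21, < 23, so (g) does not meet the standard; on (h) the weight is 33, ≥ 23, so (h) meets the standard.
  Stage 4 not carried; the borrower fails its burden.
The analysis ends at Stage 4; the lender prevails.

lender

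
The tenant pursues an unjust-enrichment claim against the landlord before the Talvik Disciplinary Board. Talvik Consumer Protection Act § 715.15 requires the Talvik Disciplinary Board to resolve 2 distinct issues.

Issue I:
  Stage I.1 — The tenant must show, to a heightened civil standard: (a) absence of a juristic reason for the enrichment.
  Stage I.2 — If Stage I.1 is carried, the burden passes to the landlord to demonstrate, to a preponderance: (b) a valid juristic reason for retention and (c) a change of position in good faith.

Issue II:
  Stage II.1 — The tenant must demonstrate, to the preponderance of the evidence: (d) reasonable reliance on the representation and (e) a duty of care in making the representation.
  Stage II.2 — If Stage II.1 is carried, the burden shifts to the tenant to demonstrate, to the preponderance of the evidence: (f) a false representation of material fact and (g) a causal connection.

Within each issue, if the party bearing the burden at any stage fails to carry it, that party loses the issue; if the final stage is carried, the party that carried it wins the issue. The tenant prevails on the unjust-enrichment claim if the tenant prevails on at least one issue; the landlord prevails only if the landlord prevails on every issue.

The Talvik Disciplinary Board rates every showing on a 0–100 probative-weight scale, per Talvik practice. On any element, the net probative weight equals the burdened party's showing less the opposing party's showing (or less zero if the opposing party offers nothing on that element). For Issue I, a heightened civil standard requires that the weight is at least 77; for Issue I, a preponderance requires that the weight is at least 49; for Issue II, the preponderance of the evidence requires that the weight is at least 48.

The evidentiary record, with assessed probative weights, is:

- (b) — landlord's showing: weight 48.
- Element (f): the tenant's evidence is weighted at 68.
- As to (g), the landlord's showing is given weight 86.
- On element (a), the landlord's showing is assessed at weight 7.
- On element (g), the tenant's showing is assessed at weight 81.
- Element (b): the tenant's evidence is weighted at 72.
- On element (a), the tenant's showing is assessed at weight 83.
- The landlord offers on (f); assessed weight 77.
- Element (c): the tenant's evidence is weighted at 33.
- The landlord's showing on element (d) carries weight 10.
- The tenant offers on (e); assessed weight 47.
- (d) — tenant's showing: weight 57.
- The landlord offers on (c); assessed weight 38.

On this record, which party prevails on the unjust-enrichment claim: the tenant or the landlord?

landlord

— Issue I —
At Stage I.1 the tenant must meet a heightened civil standard (weight is at least 77): on (a) the weight is 83 less the opposing 7 gives net 76, < 77, so (a) does not meet the standard.
  Stage I.1 not carried; the tenant fails its burden.
So the landlord prevails on this issue.
— Issue II —
Stage II.1 — burden on tenant; standard: the preponderance of the evidence (weight is at least 48).
    (d): 57 − 10 = 47 < 48 [not met]
    (e): 47 < 48 [not met]
  Stage II.1 not carried; the tenant fails its burden.
So the landlord prevails on this issue.
Per-issue: Issue I → landlord; Issue II → landlord. The tenant must prevail on at least one issue; overall, the landlord prevails.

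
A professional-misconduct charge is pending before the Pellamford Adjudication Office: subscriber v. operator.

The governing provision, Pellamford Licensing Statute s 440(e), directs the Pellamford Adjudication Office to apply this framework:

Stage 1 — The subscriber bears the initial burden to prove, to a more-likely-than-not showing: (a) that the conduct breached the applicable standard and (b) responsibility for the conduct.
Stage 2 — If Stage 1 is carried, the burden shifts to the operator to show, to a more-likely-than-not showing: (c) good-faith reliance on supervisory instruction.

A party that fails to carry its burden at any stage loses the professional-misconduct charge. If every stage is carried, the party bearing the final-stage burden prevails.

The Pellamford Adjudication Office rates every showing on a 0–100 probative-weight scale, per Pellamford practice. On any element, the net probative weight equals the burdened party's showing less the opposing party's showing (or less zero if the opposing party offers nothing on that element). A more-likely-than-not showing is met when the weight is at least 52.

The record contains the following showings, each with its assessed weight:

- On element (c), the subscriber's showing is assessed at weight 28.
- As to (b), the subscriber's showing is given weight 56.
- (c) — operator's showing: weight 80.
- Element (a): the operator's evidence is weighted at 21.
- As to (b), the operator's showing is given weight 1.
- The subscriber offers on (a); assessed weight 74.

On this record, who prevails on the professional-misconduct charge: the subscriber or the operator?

operator

At Stage 1 the subscriber must meet a more-likely-than-not showing (weight is at least 52): on (a) the weight is 74 less the opposing 21 gives net 53, ≥ 52, so (a) meets the standard; on (b) the weight is 56 less the opposing 1 gives net 55, which does reach 52, so (b) meets the standard.
  All elements met. The burden passes to the operator.
At Stage 2 the operator must meet a more-likely-than-not showing (weight is at least 52): on (c) the weight is 80 less the opposing 28 gives net 52, ≥ 52, so (c) meets the standard.
  The operator carries the last stage.
With every stage satisfied, the operator prevails.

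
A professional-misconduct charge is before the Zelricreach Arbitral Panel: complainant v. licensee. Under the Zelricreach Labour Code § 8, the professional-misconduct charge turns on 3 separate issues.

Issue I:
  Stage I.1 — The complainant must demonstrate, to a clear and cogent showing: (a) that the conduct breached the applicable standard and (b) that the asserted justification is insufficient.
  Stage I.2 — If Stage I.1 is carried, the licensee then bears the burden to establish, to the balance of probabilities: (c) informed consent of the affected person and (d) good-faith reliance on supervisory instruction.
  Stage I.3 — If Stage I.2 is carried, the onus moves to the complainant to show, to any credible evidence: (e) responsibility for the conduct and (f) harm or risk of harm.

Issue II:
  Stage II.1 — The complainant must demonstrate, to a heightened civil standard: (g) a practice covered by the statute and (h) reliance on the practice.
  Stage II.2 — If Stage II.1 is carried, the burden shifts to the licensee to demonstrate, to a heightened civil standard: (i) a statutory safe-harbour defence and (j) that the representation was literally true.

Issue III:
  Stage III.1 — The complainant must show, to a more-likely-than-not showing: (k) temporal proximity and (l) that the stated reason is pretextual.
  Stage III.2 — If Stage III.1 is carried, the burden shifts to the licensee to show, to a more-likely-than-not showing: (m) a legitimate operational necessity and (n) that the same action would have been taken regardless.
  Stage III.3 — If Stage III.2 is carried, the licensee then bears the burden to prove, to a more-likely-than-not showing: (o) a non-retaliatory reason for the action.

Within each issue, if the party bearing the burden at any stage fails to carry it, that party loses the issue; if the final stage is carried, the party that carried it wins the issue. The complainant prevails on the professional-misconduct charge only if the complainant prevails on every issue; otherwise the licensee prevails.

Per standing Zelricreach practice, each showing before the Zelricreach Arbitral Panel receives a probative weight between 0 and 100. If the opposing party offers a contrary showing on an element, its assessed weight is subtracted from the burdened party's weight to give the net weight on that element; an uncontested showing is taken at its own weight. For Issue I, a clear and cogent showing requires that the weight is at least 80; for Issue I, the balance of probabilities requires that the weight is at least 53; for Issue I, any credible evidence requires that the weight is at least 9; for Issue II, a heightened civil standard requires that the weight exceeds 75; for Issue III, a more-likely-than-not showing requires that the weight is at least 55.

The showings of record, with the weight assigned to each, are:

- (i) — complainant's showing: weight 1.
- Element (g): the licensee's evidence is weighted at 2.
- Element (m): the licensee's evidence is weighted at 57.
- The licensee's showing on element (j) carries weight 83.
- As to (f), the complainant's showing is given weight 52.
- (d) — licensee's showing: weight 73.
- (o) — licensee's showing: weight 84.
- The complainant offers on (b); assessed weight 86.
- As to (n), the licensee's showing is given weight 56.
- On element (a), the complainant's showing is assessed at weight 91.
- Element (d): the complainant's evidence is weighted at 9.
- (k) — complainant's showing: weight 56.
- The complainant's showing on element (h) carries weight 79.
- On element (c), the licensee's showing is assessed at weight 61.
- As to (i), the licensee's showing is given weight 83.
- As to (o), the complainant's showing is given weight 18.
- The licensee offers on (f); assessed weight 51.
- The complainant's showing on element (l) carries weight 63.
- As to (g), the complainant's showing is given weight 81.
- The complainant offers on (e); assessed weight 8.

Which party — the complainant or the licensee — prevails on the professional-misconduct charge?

licensee

— Issue I —
Stage I.1 — burden on complainant; standard: a clear and cogent showing (weight is at least 80).
    (a): 91 ≥ 80 [met]
    (b): 86 ≥ 80 [met]
  Stage I.1 carried; the burden shifts to the licensee.
Stage I.2 — burden on licensee; standard: the balance of probabilities (weight is at least 53).
    (c): 61 ≥ 53 [met]
    (d): 73 − 9 = 64 ≥ 53 [met]
  All elements met. The burden passes to the complainant.
Stage I.3 — burden on complainant; standard: any credible evidence (weight is at least 9).
    (e): 8 < 9 [not met]
    (f): 52 − 51 = 1 < 9 [not met]
  The complainant does not carry Stage I.3.
So the licensee prevails on this issue.
— Issue II —
Stage II.1 (complainant, a heightened civil standard, weight exceeds 75): (g) net 81−2=79 > 75 — meets; (h) 79 > 75 — meets.
  Stage II.1 carried; the burden shifts to the licensee.
Stage II.2 (licensee, a heightened civil standard, weight exceeds 75): (i) net 83−1=82 > 75 — meets; (j) 83 > 75 — meets.
  The licensee carries the last stage.
All stages carried — the licensee prevails on this issue.
— Issue III —
Stage III.1 — burden on complainant; standard: a more-likely-than-not showing (weight is at least 55).
    (k): 56 ≥ 55 [met]
    (l): 63 ≥ 55 [met]
  Stage III.1 carried; the burden shifts to the licensee.
Stage III.2 — burden on licensee; standard: a more-likely-than-not showing (weight is at least 55).
    (m): 57 ≥ 55 [met]
    (n): 56 ≥ 55 [met]
  Stage III.2 carried; the burden remains with the licensee.
Stage III.3 — burden on licensee; standard: a more-likely-than-not showing (weight is at least 55).
    (o): 84 − 18 = 66 ≥ 55 [met]
  Stage III.3 carried; the final stage is satisfied.
Every stage carried; the licensee prevails on this issue.
Per-issue: Issue I → licensee; Issue II → licensee; Issue III → licensee. The complainant must prevail on every issue; overall, the licensee prevails.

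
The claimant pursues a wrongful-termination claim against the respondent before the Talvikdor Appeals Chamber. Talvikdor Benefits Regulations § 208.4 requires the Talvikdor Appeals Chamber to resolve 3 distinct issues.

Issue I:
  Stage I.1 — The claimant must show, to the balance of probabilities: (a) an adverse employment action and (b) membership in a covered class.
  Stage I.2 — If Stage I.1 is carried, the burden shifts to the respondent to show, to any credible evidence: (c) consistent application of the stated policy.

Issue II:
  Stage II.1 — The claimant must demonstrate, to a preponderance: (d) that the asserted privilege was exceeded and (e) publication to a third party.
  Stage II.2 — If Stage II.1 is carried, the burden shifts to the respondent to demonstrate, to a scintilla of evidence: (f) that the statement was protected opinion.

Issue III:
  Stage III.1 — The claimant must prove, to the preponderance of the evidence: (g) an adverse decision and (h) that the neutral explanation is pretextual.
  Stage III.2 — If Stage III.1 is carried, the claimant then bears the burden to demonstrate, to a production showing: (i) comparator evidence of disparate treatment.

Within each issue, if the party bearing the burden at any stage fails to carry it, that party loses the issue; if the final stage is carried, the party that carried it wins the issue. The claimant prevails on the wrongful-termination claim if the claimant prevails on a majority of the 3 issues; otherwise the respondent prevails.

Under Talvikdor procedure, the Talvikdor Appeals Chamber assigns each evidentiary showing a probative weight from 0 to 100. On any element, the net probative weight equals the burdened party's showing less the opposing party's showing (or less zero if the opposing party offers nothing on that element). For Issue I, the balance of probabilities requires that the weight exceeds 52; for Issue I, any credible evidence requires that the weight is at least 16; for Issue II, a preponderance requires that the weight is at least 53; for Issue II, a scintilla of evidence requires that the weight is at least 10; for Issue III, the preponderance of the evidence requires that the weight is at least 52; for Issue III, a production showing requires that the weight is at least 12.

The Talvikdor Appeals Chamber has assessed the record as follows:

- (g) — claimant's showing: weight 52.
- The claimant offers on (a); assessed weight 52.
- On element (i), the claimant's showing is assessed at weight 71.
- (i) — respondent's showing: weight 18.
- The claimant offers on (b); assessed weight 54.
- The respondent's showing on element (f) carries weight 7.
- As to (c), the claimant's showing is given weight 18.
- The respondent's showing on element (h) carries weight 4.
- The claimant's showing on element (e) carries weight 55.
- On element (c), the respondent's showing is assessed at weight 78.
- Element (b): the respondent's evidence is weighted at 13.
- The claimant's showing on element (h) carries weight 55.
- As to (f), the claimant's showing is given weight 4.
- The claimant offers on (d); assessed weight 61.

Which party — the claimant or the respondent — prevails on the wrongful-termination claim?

— Issue I —
At Stage I.1 the claimant must meet the balance of probabilities (weight exceeds 52): on (a) the weight is 52, which does not exceed 52, so (a) does not meet the standard; on (b) the weight is 54 less the opposing 13 gives net 41, which does not exceed 52, so (b) does not meet the standard.
  Stage I.1 not carried; the claimant fails its burden.
So the respondent prevails on this issue.
— Issue II —
Stage II.1 — burden on claimant; standard: a preponderance (weight is at least 53).
    (d): 61 ≥ 53 [met]
    (e): 55 ≥ 53 [met]
  All elements met. The burden passes to the respondent.
Stage II.2 — burden on respondent; standard: a scintilla of evidence (weight is at least 10).
    (f): 7 − 4 = 3 < 10 [not met]
  Stage II.2 not carried; the respondent fails its burden.
The analysis ends at Stage II.2; the claimant prevails on this issue.
— Issue III —
Stage III.1 — burden on claimant; standard: the preponderance of the evidence (weight is at least 52).
    (g): 52 ≥ 52 [met]
    (h): 55 − 4 = 51 < 52 [not met]
  Not every element is met, so the claimant fails to carry Stage III.1.
So the respondent prevails on this issue.
Per-issue: Issue I → respondent; Issue II → claimant; Issue III → respondent. The claimant must prevail on a majority of issues; overall, the respondent prevails.

respondent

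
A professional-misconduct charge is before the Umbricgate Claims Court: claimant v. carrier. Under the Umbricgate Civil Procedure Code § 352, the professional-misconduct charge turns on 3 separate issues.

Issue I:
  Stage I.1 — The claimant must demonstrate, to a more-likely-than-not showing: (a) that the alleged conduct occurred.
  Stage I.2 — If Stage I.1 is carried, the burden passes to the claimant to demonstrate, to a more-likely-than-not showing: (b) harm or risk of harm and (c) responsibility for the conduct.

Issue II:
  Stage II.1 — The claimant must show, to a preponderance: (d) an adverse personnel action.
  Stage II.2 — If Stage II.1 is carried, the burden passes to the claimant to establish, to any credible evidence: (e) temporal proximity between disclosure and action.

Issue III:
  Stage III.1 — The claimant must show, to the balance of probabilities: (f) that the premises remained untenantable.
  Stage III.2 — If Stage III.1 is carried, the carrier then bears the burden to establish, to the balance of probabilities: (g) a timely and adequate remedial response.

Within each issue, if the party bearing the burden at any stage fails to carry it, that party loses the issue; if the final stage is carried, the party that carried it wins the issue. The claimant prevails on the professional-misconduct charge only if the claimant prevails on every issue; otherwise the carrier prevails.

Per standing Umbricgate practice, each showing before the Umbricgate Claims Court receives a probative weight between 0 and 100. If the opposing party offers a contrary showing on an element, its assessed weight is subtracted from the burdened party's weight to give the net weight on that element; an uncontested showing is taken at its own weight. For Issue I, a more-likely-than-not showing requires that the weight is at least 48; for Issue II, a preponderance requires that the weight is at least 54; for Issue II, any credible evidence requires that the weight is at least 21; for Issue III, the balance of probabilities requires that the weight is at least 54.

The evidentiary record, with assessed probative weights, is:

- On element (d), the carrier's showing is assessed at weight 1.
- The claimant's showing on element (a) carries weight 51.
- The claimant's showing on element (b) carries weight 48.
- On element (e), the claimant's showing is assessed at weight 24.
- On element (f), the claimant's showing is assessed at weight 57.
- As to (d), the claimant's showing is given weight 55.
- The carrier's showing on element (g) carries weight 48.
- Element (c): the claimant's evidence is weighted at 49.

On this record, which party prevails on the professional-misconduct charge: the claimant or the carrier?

claimant

— Issue I —
Stage I.1 — burden on claimant; standard: a more-likely-than-not showing (weight is at least 48).
    (a): 51 ≥ 48 [met]
  All elements met. The claimant retains the burden for Stage I.2.
Stage I.2 — burden on claimant; standard: a more-likely-than-not showing (weight is at least 48).
    (b): 48 ≥ 48 [met]
    (c): 49 ≥ 48 [met]
  All elements met at the final stage.
With every stage satisfied, the claimant prevails on this issue.
— Issue II —
Stage II.1 — burden on claimant; standard: a preponderance (weight is at least 54).
    (d): 55 − 1 = 54 ≥ 54 [met]
  Stage II.1 is satisfied; the claimant continues to bear the burden.
Stage II.2 — burden on claimant; standard: any credible evidence (weight is at least 21).
    (e): 24 ≥ 21 [met]
  All elements met at the final stage.
All stages carried — the claimant prevails on this issue.
— Issue III —
At Stage III.1 the claimant must meet the balance of probabilities (weight is at least 54): on (f) the weight is 57, which does reach 54, so (f) meets the standard.
  All elements met. The burden passes to the carrier.
At Stage III.2 the carrier must meet the balance of probabilities (weight is at least 54): on (g) the weight is 48, which does not reach 54, so (g) does not meet the standard.
  The carrier does not carry Stage III.2.
The claimant prevails on this issue.
Per-issue: Issue I → claimant; Issue II → claimant; Issue III → claimant. The claimant must prevail on every issue; overall, the claimant prevails.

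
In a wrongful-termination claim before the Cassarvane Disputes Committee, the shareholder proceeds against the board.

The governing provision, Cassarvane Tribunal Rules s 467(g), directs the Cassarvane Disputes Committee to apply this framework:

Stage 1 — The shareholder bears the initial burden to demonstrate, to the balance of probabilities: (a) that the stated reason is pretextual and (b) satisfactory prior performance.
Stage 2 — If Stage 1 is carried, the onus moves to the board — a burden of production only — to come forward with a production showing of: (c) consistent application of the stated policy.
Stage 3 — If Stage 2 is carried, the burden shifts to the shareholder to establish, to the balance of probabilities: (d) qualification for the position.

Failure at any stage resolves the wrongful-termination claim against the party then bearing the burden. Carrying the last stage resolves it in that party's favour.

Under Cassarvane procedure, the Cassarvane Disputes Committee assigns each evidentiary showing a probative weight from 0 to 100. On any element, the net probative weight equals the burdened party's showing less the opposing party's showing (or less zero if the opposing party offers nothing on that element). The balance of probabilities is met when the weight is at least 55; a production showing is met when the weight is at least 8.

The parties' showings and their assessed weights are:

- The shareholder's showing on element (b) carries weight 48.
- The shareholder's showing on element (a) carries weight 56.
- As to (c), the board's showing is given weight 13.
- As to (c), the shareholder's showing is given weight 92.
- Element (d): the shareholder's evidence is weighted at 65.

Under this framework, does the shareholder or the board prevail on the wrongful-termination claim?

board

Stage 1 — burden on shareholder; standard: the balance of probabilities (weight is at least 55).
    (a): 56 ≥ 55 [met]
    (b): 48 < 55 [not met]
  Not every element is met, so the shareholder fails to carry Stage 1.
So the board prevails.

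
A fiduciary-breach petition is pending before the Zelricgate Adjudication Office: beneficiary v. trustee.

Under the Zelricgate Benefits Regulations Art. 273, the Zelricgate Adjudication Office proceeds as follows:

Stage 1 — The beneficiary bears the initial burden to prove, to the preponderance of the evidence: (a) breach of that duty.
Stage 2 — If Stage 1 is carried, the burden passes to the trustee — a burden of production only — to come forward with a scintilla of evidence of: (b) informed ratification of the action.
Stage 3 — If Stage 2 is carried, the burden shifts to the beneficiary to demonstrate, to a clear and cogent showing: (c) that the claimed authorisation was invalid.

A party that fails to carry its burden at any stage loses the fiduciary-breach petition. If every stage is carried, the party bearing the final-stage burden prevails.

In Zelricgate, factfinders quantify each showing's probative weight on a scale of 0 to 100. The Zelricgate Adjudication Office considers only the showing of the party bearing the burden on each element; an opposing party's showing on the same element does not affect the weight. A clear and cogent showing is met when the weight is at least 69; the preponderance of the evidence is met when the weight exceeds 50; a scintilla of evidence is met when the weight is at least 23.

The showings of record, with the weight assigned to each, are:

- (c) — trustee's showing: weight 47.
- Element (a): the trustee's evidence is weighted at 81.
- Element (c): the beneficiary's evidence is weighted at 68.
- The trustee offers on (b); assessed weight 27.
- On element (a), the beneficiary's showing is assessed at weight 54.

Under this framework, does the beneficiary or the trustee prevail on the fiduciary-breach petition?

Stage 1 — burden on beneficiary; standard: the preponderance of the evidence (weight exceeds 50).
    (a): 54 (trustee's 81 disregarded) > 50 [met]
  Stage 1 carried; the burden shifts to the trustee.
Stage 2 — burden on trustee; standard: a scintilla of evidence (weight is at least 23).
    (b): 27 ≥ 23 [met]
  Stage 2 is satisfied; the onus moves to the beneficiary.
Stage 3 — burden on beneficiary; standard: a clear and cogent showing (weight is at least 69).
    (c): 68 (trustee's 47 disregarded) < 69 [not met]
  Stage 3 not carried; the beneficiary fails its burden.
The trustee prevails.

trustee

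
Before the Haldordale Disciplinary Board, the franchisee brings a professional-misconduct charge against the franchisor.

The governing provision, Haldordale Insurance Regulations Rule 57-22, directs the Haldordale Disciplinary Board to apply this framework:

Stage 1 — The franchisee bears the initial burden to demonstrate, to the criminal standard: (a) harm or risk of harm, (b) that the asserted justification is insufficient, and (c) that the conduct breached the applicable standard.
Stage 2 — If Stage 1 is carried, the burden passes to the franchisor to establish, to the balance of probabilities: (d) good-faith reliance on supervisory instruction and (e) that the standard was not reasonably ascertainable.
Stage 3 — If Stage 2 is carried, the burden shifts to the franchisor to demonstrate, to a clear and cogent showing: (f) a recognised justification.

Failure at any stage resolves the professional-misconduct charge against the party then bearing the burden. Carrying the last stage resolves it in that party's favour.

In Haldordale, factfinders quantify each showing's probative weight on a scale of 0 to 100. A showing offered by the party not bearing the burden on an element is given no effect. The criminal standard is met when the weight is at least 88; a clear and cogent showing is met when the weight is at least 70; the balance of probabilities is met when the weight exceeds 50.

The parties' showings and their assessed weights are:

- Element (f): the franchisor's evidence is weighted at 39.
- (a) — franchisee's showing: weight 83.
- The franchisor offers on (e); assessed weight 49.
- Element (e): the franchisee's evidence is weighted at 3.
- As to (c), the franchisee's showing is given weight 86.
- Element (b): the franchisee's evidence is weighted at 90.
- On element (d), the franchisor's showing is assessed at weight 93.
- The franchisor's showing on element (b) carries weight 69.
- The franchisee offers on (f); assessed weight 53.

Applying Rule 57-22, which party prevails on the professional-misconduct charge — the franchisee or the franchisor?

franchisor

Stage 1 — burden on franchisee; standard: the criminal standard (weight is at least 88).
    (a): 83 < 88 [not met]
    (b): 90 (franchisor's 69 disregarded) ≥ 88 [met]
    (c): 86 < 88 [not met]
  The franchisee does not carry Stage 1.
The analysis ends at Stage 1; the franchisor prevails.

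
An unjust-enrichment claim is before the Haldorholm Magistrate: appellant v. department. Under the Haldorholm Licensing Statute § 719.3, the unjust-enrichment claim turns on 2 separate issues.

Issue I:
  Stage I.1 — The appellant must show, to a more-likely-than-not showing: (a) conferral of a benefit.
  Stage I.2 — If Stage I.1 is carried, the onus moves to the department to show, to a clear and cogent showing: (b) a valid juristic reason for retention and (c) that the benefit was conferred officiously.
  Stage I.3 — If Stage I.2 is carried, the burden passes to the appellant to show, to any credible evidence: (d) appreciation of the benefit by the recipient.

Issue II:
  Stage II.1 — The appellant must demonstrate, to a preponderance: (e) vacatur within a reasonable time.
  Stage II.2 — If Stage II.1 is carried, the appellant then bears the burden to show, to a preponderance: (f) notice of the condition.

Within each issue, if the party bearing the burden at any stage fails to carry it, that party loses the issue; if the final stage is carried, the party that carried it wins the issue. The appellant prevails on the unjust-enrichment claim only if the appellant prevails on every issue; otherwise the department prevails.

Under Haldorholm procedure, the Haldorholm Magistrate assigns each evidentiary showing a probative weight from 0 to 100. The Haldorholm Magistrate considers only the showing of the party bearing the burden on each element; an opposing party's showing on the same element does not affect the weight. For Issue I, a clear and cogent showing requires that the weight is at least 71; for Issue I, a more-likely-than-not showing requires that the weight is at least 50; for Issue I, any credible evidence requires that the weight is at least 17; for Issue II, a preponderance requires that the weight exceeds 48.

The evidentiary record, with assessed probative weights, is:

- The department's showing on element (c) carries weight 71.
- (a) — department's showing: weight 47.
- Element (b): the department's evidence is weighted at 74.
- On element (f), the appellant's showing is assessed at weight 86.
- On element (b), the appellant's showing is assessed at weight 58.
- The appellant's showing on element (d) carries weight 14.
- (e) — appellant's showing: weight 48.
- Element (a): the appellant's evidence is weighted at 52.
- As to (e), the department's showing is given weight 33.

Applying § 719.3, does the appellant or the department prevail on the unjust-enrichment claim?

department

— Issue I —
Stage I.1 — burden on appellant; standard: a more-likely-than-not showing (weight is at least 50).
    (a): 52 (department's 47 disregarded) ≥ 50 [met]
  Stage I.1 is satisfied; the onus moves to the department.
Stage I.2 — burden on department; standard: a clear and cogent showing (weight is at least 71).
    (b): 74 (appellant's 58 disregarded) ≥ 71 [met]
    (c): 71 ≥ 71 [met]
  All elements met. The burden passes to the appellant.
Stage I.3 — burden on appellant; standard: any credible evidence (weight is at least 17).
    (d): 14 < 17 [not met]
  Not every element is met, so the appellant fails to carry Stage I.3.
The department prevails on this issue.
— Issue II —
Stage II.1 (appellant, a preponderance, weight exceeds 48): (e) 48 (department's 33 disregarded) ≤ 48 — fails.
  Stage II.1 not carried; the appellant fails its burden.
The analysis ends at Stage II.1; the department prevails on this issue.
Per-issue: Issue I → department; Issue II → department. The appellant must prevail on every issue; overall, the department prevails.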